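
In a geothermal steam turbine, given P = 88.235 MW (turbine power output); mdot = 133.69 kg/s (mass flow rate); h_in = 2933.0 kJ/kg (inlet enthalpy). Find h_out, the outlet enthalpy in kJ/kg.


h_out = h_in - P * 1000 / mdot
h_out = 2933.0 - 88.235 * 1000 / 133.69
h_out = 2273.0 kJ/kg


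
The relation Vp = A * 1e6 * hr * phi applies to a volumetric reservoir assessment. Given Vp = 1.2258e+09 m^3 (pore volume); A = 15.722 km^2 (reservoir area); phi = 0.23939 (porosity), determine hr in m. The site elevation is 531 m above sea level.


hr = Vp / (A * 1e6 * phi)
hr = 1.2258e+09 / (15.722 * 1e6 * 0.23939)
hr = 325.69 m


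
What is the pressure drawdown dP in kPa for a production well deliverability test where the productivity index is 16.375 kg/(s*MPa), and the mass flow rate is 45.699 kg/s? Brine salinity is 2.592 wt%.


dP = mdot * 1000 / PI
dP = 45.699 * 1000 / 16.375
dP = 2790.8 kPa


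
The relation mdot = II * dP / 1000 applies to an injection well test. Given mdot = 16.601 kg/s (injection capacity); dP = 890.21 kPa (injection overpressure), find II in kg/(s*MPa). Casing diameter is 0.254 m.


II = mdot * 1000 / dP
II = 16.601 * 1000 / 890.21
II = 18.648 kg/(s*MPa)


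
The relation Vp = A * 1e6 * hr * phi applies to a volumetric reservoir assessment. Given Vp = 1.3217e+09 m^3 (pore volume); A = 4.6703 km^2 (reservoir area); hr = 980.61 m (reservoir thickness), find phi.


phi = Vp / (A * 1e6 * hr)
phi = 1.3217e+09 / (4.6703 * 1e6 * 980.61)
phi = 0.28860


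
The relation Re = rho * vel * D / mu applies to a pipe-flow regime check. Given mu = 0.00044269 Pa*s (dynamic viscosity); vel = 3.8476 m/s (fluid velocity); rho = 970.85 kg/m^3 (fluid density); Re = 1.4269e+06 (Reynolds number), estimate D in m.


D = Re * mu / (rho * vel)
D = 1.4269e+06 * 0.00044269 / (970.85 * 3.8476)
D = 0.16910 m


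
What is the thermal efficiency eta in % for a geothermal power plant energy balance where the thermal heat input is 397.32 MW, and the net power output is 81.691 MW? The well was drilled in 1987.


eta = W_net / Q_in * 100
eta = 81.691 / 397.32 * 100
eta = 20.561 %


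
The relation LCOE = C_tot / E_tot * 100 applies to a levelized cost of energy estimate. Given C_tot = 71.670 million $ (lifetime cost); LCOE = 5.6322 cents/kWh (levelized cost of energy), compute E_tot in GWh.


E_tot = C_tot / LCOE * 100
E_tot = 71.670 / 5.6322 * 100
E_tot = 1272.5 GWh


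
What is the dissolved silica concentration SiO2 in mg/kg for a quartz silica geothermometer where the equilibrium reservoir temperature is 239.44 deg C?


SiO2 = 10^(5.19 - 1309/(T_eq + 273.15))
SiO2 = 10^(5.19 - 1309/(239.44 + 273.15))
SiO2 = 432.81 mg/kg


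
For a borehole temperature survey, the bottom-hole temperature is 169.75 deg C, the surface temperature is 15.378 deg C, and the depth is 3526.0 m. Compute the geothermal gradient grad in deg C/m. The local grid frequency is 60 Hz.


grad = (T_d - T_surf) / d * 1000
grad = (169.75 - 15.378) / 3526.0 * 1000
grad = 43.78106 deg C/km
Convert: 43.78106 deg C/km * 0.001 = 0.043781 deg C/m
grad = 0.043781 deg C/m


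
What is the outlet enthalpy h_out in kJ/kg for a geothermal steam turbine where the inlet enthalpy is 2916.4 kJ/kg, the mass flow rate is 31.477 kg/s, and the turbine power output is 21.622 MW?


h_out = h_in - P * 1000 / mdot
h_out = 2916.4 - 21.622 * 1000 / 31.477
h_out = 2229.5 kJ/kg


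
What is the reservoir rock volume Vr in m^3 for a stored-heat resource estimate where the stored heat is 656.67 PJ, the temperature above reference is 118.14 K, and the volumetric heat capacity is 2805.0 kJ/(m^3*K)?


Vr = Q_s * 1e12 / (rhoc * dT)
Vr = 656.67 * 1e12 / (2805.0 * 118.14)
Vr = 1.9816e+09 m^3


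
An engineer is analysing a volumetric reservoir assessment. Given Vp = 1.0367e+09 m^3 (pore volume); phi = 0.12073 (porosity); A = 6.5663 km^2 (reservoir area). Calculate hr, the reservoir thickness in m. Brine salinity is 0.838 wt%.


hr = Vp / (A * 1e6 * phi)
hr = 1.0367e+09 / (6.5663 * 1e6 * 0.12073)
hr = 1307.7 m


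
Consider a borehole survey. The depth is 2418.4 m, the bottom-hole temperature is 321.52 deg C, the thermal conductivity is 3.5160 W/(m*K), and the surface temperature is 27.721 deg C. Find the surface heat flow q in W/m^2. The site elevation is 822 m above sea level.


Step 1: grad = (T_d - T_surf)/d * 1000 = (321.52 - 27.721)/2418.4 * 1000 = 121.4849 deg C/km
Step 2: q = k * grad / 1000 = 3.516 * 121.4849 / 1000 = 0.42714 W/m^2
q = 0.42714 W/m^2


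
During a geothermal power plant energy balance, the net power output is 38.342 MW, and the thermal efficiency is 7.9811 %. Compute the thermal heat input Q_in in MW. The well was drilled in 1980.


Q_in = W_net / (eta / 100)
Q_in = 38.342 / (7.9811 / 100)
Q_in = 480.41 MW


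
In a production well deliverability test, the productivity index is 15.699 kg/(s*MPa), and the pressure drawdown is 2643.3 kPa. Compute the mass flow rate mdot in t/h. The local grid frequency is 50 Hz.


mdot = PI * dP / 1000
mdot = 15.699 * 2643.3 / 1000
mdot = 41.49717 kg/s
Convert: 41.49717 kg/s * 3.6 = 149.39 t/h
mdot = 149.39 t/h


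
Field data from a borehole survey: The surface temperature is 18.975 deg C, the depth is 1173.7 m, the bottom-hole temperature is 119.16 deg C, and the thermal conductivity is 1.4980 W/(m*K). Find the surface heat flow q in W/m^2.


Step 1: grad = (T_d - T_surf)/d * 1000 = (119.16 - 18.975)/1173.7 * 1000 = 85.35827 deg C/km
Step 2: q = k * grad / 1000 = 1.498 * 85.35827 / 1000 = 0.12787 W/m^2
q = 0.12787 W/m^2


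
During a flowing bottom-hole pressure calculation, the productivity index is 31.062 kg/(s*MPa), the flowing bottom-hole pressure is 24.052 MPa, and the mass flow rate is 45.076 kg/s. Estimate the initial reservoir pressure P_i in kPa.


P_i = P_wf + mdot / PI
P_i = 24.052 + 45.076 / 31.062
P_i = 25.50316 MPa
Convert: 25.50316 MPa * 1000.0 = 25503 kPa
P_i = 25503 kPa


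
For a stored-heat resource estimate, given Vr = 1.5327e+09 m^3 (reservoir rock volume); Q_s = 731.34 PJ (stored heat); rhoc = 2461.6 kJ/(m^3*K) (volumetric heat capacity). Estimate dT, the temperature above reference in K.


dT = Q_s * 1e12 / (Vr * rhoc)
dT = 731.34 * 1e12 / (1.5327e+09 * 2461.6)
dT = 193.84 K


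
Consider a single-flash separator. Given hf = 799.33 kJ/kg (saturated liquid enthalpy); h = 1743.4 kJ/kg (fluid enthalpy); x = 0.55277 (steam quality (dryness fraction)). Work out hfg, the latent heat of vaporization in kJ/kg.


hfg = (h - hf) / x
hfg = (1743.4 - 799.33) / 0.55277
hfg = 1707.9 kJ/kg


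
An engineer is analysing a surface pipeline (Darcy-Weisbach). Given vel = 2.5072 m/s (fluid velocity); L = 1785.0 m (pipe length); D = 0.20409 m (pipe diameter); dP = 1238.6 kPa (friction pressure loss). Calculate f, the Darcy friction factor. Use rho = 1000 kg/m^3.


f = dP*1000 / ((L/D)*(rho*vel^2/2))
f = 1238.6*1000 / ((1785.0/0.20409)*(1000*2.5072^2/2))
f = 0.045057


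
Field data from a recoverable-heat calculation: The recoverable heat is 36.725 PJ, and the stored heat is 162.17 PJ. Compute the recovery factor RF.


RF = Q_rec / Q_s
RF = 36.725 / 162.17
RF = 0.22646


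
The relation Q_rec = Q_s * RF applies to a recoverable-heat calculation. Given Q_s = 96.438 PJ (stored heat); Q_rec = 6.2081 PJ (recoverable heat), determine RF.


RF = Q_rec / Q_s
RF = 6.2081 / 96.438
RF = 0.064374


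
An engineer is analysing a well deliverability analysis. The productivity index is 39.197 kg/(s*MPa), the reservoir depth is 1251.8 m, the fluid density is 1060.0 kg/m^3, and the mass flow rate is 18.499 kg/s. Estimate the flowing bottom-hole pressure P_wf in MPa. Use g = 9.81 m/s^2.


Step 1: P_i = rho*g*h/1e6 = 1060.0*9.81*1251.8/1e6 = 13.01697 MPa
Step 2: P_wf = P_i - mdot/PI = 13.01697 - 18.499/39.197 = 12.545 MPa
P_wf = 12.545 MPa


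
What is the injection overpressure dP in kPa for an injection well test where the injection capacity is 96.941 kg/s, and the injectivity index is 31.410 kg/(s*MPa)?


dP = mdot * 1000 / II
dP = 96.941 * 1000 / 31.410
dP = 3086.3 kPa


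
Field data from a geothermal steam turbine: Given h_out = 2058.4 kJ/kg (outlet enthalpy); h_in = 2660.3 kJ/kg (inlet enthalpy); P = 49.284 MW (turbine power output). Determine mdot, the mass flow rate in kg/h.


mdot = P * 1000 / (h_in - h_out)
mdot = 49.284 * 1000 / (2660.3 - 2058.4)
mdot = 81.88071 kg/s
Convert: 81.88071 kg/s * 3600.0 = 2.9477e+05 kg/h
mdot = 2.9477e+05 kg/h


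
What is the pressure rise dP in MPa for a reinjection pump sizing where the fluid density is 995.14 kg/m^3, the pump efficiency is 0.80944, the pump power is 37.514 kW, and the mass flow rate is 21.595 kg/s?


dP = P_pump * rho * eta / mdot
dP = 37.514 * 995.14 * 0.80944 / 21.595
dP = 1399.294 kPa
Convert: 1399.294 kPa * 0.001 = 1.3993 MPa
dP = 1.3993 MPa


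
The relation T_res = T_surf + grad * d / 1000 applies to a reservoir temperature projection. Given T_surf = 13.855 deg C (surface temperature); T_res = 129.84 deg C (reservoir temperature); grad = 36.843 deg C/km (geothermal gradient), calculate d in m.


d = (T_res - T_surf) / grad * 1000
d = (129.84 - 13.855) / 36.843 * 1000
d = 3148.1 m


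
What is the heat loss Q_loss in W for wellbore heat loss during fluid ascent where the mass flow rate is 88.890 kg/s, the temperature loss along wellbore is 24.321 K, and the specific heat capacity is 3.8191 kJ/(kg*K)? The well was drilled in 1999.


Q_loss = mdot * cp * dT
Q_loss = 88.890 * 3.8191 * 24.321
Q_loss = 8256.488 kW
Convert: 8256.488 kW * 1000.0 = 8.2565e+06 W
Q_loss = 8.2565e+06 W


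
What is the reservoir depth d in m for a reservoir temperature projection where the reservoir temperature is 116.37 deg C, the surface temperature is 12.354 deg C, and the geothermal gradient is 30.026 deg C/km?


d = (T_res - T_surf) / grad * 1000
d = (116.37 - 12.354) / 30.026 * 1000
d = 3464.2 m


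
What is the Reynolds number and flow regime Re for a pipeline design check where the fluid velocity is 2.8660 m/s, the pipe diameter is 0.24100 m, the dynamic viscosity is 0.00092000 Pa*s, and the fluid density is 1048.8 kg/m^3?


Step 1: Re = rho*vel*D/mu = 1048.8*2.866*0.241/0.00092 = 7.8740e+05
Step 2: Re = 7.8740e+05 > 4000, so flow is turbulent.
Re = 7.8740e+05 (turbulent)


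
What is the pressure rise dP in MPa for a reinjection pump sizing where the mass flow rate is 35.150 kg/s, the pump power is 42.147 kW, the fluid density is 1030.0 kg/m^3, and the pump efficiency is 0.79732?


dP = P_pump * rho * eta / mdot
dP = 42.147 * 1030.0 * 0.79732 / 35.150
dP = 984.7165 kPa
Convert: 984.7165 kPa * 0.001 = 0.98472 MPa
dP = 0.98472 MPa


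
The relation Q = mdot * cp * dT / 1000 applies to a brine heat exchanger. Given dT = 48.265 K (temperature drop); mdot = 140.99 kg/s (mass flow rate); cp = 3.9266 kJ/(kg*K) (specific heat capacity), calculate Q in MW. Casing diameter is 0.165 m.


Q = mdot * cp * dT / 1000
Q = 140.99 * 3.9266 * 48.265 / 1000
Q = 26.720 MW


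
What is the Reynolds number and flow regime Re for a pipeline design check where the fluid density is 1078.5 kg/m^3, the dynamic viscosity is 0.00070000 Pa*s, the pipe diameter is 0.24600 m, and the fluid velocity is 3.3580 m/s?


Step 1: Re = rho*vel*D/mu = 1078.5*3.358*0.246/0.0007 = 1.2727e+06
Step 2: Re = 1.2727e+06 > 4000, so flow is turbulent.
Re = 1.2727e+06 (turbulent)


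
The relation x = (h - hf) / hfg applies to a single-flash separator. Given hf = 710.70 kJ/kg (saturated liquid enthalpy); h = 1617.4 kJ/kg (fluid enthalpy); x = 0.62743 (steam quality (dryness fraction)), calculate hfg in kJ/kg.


hfg = (h - hf) / x
hfg = (1617.4 - 710.70) / 0.62743
hfg = 1445.1 kJ/kg


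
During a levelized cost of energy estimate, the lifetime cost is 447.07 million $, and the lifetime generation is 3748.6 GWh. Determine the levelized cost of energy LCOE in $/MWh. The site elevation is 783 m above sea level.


LCOE = C_tot / E_tot * 100
LCOE = 447.07 / 3748.6 * 100
LCOE = 11.92632 cents/kWh
Convert: 11.92632 cents/kWh * 10.0 = 119.26 $/MWh
LCOE = 119.26 $/MWh


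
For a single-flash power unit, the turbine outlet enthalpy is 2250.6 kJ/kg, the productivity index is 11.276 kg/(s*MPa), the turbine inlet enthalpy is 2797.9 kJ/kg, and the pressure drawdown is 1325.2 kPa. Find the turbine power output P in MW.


Step 1: mdot = PI * dP / 1000 = 11.276 * 1325.2 / 1000 = 14.94296 kg/s
Step 2: P = mdot*(h_in - h_out)/1000 = 14.94296*(2797.9 - 2250.6)/1000 = 8.1783 MW
P = 8.1783 MW


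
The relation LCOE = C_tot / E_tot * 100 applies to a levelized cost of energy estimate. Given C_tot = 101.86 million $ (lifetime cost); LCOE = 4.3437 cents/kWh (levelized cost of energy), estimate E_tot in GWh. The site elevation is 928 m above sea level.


E_tot = C_tot / LCOE * 100
E_tot = 101.86 / 4.3437 * 100
E_tot = 2345.0 GWh


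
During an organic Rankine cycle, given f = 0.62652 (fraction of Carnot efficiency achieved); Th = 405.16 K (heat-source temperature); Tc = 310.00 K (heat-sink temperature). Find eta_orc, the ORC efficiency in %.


eta_orc = (1 - Tc/Th) * f * 100
eta_orc = (1 - 310.00/405.16) * 0.62652 * 100
eta_orc = 14.715 %


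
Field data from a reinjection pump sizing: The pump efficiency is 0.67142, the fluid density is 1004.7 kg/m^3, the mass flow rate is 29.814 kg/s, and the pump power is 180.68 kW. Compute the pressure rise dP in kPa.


dP = P_pump * rho * eta / mdot
dP = 180.68 * 1004.7 * 0.67142 / 29.814
dP = 4088.1 kPa


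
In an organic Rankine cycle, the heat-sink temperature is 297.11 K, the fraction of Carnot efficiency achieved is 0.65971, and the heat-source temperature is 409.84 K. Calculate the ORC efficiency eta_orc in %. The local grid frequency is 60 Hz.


eta_orc = (1 - Tc/Th) * f * 100
eta_orc = (1 - 297.11/409.84) * 0.65971 * 100
eta_orc = 18.146 %


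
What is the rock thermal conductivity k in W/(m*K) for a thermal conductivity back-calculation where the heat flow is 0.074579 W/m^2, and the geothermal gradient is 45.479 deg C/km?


k = q / (grad / 1000)
k = 0.074579 / (45.479 / 1000)
k = 1.6399 W/(m*K)


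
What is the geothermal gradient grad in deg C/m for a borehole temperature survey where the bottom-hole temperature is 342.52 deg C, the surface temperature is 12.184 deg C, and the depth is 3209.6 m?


grad = (T_d - T_surf) / d * 1000
grad = (342.52 - 12.184) / 3209.6 * 1000
grad = 102.9212 deg C/km
Convert: 102.9212 deg C/km * 0.001 = 0.10292 deg C/m
grad = 0.10292 deg C/m


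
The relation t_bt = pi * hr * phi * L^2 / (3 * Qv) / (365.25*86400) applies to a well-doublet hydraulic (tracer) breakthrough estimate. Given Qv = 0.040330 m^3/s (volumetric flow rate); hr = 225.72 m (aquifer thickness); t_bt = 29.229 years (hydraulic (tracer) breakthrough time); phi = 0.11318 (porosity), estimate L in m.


L = sqrt(t_bt*365.25*86400*3*Qv / (pi*hr*phi))
L = sqrt(29.229*365.25*86400*3*0.040330 / (pi*225.72*0.11318))
L = 1179.2 m


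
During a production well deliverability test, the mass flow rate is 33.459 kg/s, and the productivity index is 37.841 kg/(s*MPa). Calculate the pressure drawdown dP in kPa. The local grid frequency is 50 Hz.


dP = mdot * 1000 / PI
dP = 33.459 * 1000 / 37.841
dP = 884.20 kPa


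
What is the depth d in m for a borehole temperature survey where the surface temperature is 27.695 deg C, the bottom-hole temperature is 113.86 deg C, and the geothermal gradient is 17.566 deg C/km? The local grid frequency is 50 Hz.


d = (T_d - T_surf) / grad * 1000
d = (113.86 - 27.695) / 17.566 * 1000
d = 4905.2 m


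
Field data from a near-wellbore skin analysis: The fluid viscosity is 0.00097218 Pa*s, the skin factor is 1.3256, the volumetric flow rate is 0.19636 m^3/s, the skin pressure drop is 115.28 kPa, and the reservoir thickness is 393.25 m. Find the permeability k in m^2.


k = S*q*mu / (2*pi*dP_s*1000*hr)
k = 1.3256*0.19636*0.00097218 / (2*pi*115.28*1000*393.25)
k = 8.8840e-13 m^2


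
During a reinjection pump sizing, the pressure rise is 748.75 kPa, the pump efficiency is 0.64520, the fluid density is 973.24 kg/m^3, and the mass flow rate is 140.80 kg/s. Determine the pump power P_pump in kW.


P_pump = mdot * dP / (rho * eta)
P_pump = 140.80 * 748.75 / (973.24 * 0.64520)
P_pump = 167.89 kW


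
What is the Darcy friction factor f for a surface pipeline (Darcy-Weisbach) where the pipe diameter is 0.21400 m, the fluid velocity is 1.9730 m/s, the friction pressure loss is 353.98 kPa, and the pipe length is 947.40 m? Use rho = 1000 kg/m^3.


f = dP*1000 / ((L/D)*(rho*vel^2/2))
f = 353.98*1000 / ((947.40/0.21400)*(1000*1.9730^2/2))
f = 0.041080


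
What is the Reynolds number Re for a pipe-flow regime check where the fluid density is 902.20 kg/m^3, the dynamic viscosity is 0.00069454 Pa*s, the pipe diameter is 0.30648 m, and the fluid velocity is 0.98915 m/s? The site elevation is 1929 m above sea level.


Re = rho * vel * D / mu
Re = 902.20 * 0.98915 * 0.30648 / 0.00069454
Re = 3.9379e+05


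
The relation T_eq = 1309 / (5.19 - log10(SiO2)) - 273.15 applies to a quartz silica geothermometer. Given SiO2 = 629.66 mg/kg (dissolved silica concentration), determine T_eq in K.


T_eq = 1309 / (5.19 - log10(SiO2)) - 273.15
T_eq = 1309 / (5.19 - log10(629.66)) - 273.15
T_eq = 274.3440 deg C
Convert to K: 274.3440 + 273.15 = 547.49 K
T_eq = 547.49 K


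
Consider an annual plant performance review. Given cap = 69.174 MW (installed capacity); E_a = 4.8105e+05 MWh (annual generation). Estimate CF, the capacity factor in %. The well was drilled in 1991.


CF = E_a / (cap * 8760) * 100
CF = 4.8105e+05 / (69.174 * 8760) * 100
CF = 79.386 %


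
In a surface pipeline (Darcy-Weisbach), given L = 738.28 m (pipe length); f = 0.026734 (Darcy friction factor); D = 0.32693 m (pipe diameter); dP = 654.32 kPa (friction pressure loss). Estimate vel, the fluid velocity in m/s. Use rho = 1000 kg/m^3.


vel = sqrt(dP*1000*2*D / (f*L*rho))
vel = sqrt(654.32*1000*2*0.32693 / (0.026734*738.28*1000))
vel = 4.6558 m/s


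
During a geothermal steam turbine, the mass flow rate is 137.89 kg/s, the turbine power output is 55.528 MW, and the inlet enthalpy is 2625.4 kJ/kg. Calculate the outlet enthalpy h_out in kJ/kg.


h_out = h_in - P * 1000 / mdot
h_out = 2625.4 - 55.528 * 1000 / 137.89
h_out = 2222.7 kJ/kg


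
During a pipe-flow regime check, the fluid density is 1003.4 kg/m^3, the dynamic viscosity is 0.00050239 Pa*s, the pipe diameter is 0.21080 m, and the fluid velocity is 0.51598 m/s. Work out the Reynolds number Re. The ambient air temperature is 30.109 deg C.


Re = rho * vel * D / mu
Re = 1003.4 * 0.51598 * 0.21080 / 0.00050239
Re = 2.1724e+05


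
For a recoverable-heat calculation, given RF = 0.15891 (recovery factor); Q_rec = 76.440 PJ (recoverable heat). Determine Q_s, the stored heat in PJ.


Q_s = Q_rec / RF
Q_s = 76.440 / 0.15891
Q_s = 481.03 PJ


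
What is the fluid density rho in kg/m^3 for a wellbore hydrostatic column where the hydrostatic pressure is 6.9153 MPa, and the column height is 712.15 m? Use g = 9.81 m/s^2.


rho = P * 1e6 / (g * h)
rho = 6.9153 * 1e6 / (9.81 * 712.15)
rho = 989.85 kg/m^3


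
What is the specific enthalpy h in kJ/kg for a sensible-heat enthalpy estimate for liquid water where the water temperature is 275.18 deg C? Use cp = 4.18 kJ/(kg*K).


h = cp * T
h = 4.18 * 275.18
h = 1150.3 kJ/kg


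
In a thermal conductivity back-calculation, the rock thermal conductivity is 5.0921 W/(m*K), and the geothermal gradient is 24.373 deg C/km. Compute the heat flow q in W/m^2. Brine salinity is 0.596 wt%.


q = k * grad / 1000
q = 5.0921 * 24.373 / 1000
q = 0.12411 W/m^2


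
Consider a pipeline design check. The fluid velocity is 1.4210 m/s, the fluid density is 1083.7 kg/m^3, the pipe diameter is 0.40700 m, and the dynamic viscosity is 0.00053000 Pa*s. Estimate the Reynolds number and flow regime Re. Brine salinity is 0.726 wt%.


Step 1: Re = rho*vel*D/mu = 1083.7*1.421*0.407/0.00053 = 1.1826e+06
Step 2: Re = 1.1826e+06 > 4000, so flow is turbulent.
Re = 1.1826e+06 (turbulent)


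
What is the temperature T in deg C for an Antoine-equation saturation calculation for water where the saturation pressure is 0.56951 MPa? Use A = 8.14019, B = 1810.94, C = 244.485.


T = B / (A - log10(P_sat * 760 / 0.101325)) - C
T = 1810.94 / (8.14019 - log10(0.56951 * 760 / 0.101325)) - 244.485
T = 157.09 deg C


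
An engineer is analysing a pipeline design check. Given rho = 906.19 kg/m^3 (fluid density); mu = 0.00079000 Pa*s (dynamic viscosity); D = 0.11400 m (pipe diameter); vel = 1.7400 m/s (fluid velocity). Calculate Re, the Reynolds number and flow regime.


Step 1: Re = rho*vel*D/mu = 906.19*1.74*0.114/0.00079 = 2.2753e+05
Step 2: Re = 2.2753e+05 > 4000, so flow is turbulent.
Re = 2.2753e+05 (turbulent)


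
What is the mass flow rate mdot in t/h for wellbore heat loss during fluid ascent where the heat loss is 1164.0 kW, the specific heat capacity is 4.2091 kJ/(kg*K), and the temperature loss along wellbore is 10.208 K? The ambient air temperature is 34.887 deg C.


mdot = Q_loss / (cp * dT)
mdot = 1164.0 / (4.2091 * 10.208)
mdot = 27.09088 kg/s
Convert: 27.09088 kg/s * 3.6 = 97.527 t/h
mdot = 97.527 t/h


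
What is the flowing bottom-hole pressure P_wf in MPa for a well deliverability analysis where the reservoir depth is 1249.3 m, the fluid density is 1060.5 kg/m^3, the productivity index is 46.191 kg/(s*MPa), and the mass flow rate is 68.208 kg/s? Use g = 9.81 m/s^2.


Step 1: P_i = rho*g*h/1e6 = 1060.5*9.81*1249.3/1e6 = 12.99710 MPa
Step 2: P_wf = P_i - mdot/PI = 12.99710 - 68.208/46.191 = 11.520 MPa
P_wf = 11.520 MPa


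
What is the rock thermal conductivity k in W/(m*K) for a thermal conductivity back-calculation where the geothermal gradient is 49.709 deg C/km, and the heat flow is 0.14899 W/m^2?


k = q / (grad / 1000)
k = 0.14899 / (49.709 / 1000)
k = 2.9972 W/(m*K)


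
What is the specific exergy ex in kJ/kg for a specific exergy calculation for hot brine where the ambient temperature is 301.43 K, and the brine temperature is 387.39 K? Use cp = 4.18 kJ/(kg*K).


ex = cp * ((T_b - T_0) - T_0 * ln(T_b/T_0))
ex = 4.18 * ((387.39 - 301.43) - 301.43 * ln(387.39/301.43))
ex = 43.192 kJ/kg


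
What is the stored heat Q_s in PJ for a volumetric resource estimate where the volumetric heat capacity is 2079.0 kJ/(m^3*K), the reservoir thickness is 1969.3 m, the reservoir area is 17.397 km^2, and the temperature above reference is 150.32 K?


Step 1: Vr = A*1e6*hr = 17.397*1e6*1969.3 = 3.425991e+10 m^3
Step 2: Q_s = Vr*rhoc*dT/1e12 = 3.425991e+10*2079.0*150.32/1e12 = 10707 PJ
Q_s = 10707 PJ


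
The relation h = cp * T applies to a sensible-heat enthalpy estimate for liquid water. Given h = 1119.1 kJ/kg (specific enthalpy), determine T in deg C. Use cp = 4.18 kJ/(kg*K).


T = h / cp
T = 1119.1 / 4.18
T = 267.73 deg C


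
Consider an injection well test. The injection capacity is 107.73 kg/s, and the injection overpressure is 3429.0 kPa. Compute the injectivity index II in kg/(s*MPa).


II = mdot * 1000 / dP
II = 107.73 * 1000 / 3429.0
II = 31.417 kg/(s*MPa)


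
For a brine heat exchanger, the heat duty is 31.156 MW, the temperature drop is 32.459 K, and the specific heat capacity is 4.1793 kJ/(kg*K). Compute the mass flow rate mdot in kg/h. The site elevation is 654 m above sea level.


mdot = Q * 1000 / (cp * dT)
mdot = 31.156 * 1000 / (4.1793 * 32.459)
mdot = 229.6693 kg/s
Convert: 229.6693 kg/s * 3600.0 = 8.2681e+05 kg/h
mdot = 8.2681e+05 kg/h


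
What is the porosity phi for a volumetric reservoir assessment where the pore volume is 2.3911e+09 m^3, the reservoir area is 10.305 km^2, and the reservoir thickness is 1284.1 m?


phi = Vp / (A * 1e6 * hr)
phi = 2.3911e+09 / (10.305 * 1e6 * 1284.1)
phi = 0.18070


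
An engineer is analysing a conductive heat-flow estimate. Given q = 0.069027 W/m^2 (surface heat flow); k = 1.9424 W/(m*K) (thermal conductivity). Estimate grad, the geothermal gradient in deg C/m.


grad = q * 1000 / k
grad = 0.069027 * 1000 / 1.9424
grad = 35.53696 deg C/km
Convert: 35.53696 deg C/km * 0.001 = 0.035537 deg C/m
grad = 0.035537 deg C/m


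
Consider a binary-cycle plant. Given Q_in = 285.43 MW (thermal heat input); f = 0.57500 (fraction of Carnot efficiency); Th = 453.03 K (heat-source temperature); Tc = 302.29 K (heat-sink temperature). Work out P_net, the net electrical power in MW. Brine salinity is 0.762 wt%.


Step 1: eta = (1 - Tc/Th)*f = (1 - 302.29/453.03)*0.575 = 0.1913240
Step 2: P_net = eta * Q_in = 0.1913240 * 285.43 = 54.610 MW
P_net = 54.610 MW


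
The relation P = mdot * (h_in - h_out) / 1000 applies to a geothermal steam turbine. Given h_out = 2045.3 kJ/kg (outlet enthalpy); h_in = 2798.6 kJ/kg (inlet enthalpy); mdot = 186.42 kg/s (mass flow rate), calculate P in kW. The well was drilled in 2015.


P = mdot * (h_in - h_out) / 1000
P = 186.42 * (2798.6 - 2045.3) / 1000
P = 140.4302 MW
Convert: 140.4302 MW * 1000.0 = 1.4043e+05 kW
P = 1.4043e+05 kW


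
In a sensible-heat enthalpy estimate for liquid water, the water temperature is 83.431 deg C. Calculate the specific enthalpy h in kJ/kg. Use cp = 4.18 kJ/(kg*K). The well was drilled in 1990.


h = cp * T
h = 4.18 * 83.431
h = 348.74 kJ/kg


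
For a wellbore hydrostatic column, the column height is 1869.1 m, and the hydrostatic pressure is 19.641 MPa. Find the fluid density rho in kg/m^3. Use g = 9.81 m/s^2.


rho = P * 1e6 / (g * h)
rho = 19.641 * 1e6 / (9.81 * 1869.1)
rho = 1071.2 kg/m^3


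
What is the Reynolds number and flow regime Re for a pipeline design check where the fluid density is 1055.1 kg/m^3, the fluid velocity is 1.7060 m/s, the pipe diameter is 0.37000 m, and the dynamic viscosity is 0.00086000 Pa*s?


Step 1: Re = rho*vel*D/mu = 1055.1*1.706*0.37/0.00086 = 7.7442e+05
Step 2: Re = 7.7442e+05 > 4000, so flow is turbulent.
Re = 7.7442e+05 (turbulent)


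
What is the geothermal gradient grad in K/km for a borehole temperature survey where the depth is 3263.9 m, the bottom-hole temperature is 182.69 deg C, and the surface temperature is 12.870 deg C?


grad = (T_d - T_surf) / d * 1000
grad = (182.69 - 12.870) / 3263.9 * 1000
grad = 52.02978 deg C/km
Convert: 52.02978 deg C/km * 1.0 = 52.030 K/km
grad = 52.030 K/km


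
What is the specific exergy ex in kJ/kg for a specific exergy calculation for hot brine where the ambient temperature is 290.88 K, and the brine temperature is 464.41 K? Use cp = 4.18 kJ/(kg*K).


ex = cp * ((T_b - T_0) - T_0 * ln(T_b/T_0))
ex = 4.18 * ((464.41 - 290.88) - 290.88 * ln(464.41/290.88))
ex = 156.50 kJ/kg


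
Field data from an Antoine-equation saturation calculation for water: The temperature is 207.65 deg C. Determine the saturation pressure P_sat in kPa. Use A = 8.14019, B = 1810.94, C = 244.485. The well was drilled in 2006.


P_sat = 10^(A - B/(C + T)) / 760 * 0.101325
P_sat = 10^(8.14019 - 1810.94/(244.485 + 207.65)) / 760 * 0.101325
P_sat = 1.818800 MPa
Convert: 1.818800 MPa * 1000.0 = 1818.8 kPa
P_sat = 1818.8 kPa


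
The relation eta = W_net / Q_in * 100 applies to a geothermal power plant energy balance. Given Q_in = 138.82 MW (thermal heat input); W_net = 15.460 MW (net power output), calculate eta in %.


eta = W_net / Q_in * 100
eta = 15.460 / 138.82 * 100
eta = 11.137 %


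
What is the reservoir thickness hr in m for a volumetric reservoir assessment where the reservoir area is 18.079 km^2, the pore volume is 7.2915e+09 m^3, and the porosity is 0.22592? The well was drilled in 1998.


hr = Vp / (A * 1e6 * phi)
hr = 7.2915e+09 / (18.079 * 1e6 * 0.22592)
hr = 1785.2 m


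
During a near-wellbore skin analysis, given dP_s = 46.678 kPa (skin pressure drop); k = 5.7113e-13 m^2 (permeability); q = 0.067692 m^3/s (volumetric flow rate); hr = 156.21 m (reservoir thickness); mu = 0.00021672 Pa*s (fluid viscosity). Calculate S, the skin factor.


S = dP_s * 1000 * 2*pi*k*hr / (q*mu)
S = 46.678 * 1000 * 2*pi*5.7113e-13*156.21 / (0.067692*0.00021672)
S = 1.7836


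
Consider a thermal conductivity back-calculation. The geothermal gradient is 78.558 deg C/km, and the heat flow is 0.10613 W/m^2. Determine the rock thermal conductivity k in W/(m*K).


k = q / (grad / 1000)
k = 0.10613 / (78.558 / 1000)
k = 1.3510 W/(m*K)


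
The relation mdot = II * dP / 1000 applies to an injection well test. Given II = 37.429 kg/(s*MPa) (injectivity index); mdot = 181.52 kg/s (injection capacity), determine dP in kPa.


dP = mdot * 1000 / II
dP = 181.52 * 1000 / 37.429
dP = 4849.7 kPa


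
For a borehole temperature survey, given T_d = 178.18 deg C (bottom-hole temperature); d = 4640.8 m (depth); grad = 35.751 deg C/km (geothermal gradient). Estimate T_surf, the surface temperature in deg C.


T_surf = T_d - grad * d / 1000
T_surf = 178.18 - 35.751 * 4640.8 / 1000
T_surf = 12.267 deg C


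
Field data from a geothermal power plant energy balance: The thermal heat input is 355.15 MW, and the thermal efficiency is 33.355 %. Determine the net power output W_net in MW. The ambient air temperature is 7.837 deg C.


W_net = eta / 100 * Q_in
W_net = 33.355 / 100 * 355.15
W_net = 118.46 MW


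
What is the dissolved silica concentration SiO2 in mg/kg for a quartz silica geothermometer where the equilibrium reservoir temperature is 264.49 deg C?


SiO2 = 10^(5.19 - 1309/(T_eq + 273.15))
SiO2 = 10^(5.19 - 1309/(264.49 + 273.15))
SiO2 = 569.23 mg/kg


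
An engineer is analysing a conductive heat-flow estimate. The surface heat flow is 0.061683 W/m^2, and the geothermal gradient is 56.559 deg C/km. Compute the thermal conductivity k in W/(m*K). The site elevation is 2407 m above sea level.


k = q * 1000 / grad
k = 0.061683 * 1000 / 56.559
k = 1.0906 W/(m*K)


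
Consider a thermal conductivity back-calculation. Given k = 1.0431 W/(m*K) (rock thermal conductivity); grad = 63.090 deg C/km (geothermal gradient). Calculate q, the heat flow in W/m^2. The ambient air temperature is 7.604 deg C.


q = k * grad / 1000
q = 1.0431 * 63.090 / 1000
q = 0.065809 W/m^2


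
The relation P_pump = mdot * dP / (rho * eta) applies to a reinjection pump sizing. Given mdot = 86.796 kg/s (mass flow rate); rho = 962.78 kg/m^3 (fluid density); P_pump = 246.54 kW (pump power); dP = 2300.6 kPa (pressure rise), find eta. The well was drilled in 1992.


eta = mdot * dP / (rho * P_pump)
eta = 86.796 * 2300.6 / (962.78 * 246.54)
eta = 0.84125


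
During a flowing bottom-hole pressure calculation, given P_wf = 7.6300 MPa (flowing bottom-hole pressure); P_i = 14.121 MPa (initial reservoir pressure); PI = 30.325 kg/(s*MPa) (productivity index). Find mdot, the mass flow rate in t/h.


mdot = (P_i - P_wf) * PI
mdot = (14.121 - 7.6300) * 30.325
mdot = 196.8396 kg/s
Convert: 196.8396 kg/s * 3.6 = 708.62 t/h
mdot = 708.62 t/h


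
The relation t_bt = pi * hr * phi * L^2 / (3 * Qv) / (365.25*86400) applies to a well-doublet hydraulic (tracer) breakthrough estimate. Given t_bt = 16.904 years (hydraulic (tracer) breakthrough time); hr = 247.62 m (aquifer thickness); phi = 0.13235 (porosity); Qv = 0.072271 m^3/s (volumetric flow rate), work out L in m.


L = sqrt(t_bt*365.25*86400*3*Qv / (pi*hr*phi))
L = sqrt(16.904*365.25*86400*3*0.072271 / (pi*247.62*0.13235))
L = 1059.9 m


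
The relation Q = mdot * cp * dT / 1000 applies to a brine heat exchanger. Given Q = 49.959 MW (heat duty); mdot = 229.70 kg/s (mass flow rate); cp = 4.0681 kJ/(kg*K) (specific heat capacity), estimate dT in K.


dT = Q * 1000 / (mdot * cp)
dT = 49.959 * 1000 / (229.70 * 4.0681)
dT = 53.464 K


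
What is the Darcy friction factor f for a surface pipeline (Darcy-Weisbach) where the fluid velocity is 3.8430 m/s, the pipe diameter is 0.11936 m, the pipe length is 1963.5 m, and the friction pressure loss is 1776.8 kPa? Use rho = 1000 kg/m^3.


f = dP*1000 / ((L/D)*(rho*vel^2/2))
f = 1776.8*1000 / ((1963.5/0.11936)*(1000*3.8430^2/2))
f = 0.014627


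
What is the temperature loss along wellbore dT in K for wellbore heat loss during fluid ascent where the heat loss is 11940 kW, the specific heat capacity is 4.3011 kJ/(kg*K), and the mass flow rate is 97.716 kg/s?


dT = Q_loss / (mdot * cp)
dT = 11940 / (97.716 * 4.3011)
dT = 28.409 K


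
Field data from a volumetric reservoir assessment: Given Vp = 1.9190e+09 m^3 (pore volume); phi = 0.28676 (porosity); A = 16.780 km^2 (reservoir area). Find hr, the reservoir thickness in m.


hr = Vp / (A * 1e6 * phi)
hr = 1.9190e+09 / (16.780 * 1e6 * 0.28676)
hr = 398.81 m


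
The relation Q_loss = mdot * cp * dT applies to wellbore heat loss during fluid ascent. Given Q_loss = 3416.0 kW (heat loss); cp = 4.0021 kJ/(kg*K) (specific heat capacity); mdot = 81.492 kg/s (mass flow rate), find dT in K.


dT = Q_loss / (mdot * cp)
dT = 3416.0 / (81.492 * 4.0021)
dT = 10.474 K


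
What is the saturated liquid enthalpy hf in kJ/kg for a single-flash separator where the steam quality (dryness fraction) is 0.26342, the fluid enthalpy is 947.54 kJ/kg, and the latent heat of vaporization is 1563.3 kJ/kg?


hf = h - x * hfg
hf = 947.54 - 0.26342 * 1563.3
hf = 535.74 kJ/kg


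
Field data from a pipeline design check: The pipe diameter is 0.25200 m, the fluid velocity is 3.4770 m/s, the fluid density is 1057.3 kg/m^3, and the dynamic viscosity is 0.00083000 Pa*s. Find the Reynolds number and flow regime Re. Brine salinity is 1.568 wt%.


Step 1: Re = rho*vel*D/mu = 1057.3*3.477*0.252/0.00083 = 1.1162e+06
Step 2: Re = 1.1162e+06 > 4000, so flow is turbulent.
Re = 1.1162e+06 (turbulent)


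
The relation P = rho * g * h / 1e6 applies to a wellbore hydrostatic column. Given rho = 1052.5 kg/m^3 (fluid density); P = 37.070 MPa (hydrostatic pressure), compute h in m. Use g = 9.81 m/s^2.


h = P * 1e6 / (g * rho)
h = 37.070 * 1e6 / (9.81 * 1052.5)
h = 3590.3 m


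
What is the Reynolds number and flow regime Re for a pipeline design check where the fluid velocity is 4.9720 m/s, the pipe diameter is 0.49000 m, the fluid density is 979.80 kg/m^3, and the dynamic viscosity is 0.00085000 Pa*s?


Step 1: Re = rho*vel*D/mu = 979.8*4.972*0.49/0.00085 = 2.8083e+06
Step 2: Re = 2.8083e+06 > 4000, so flow is turbulent.
Re = 2.8083e+06 (turbulent)


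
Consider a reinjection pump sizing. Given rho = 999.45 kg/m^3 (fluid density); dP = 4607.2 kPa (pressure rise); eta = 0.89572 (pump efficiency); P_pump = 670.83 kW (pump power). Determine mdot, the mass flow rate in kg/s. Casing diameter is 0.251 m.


mdot = P_pump * rho * eta / dP
mdot = 670.83 * 999.45 * 0.89572 / 4607.2
mdot = 130.35 kg/s


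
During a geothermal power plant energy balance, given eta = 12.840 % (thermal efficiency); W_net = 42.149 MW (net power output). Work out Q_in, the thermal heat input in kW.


Q_in = W_net / (eta / 100)
Q_in = 42.149 / (12.840 / 100)
Q_in = 328.2632 MW
Convert: 328.2632 MW * 1000.0 = 3.2826e+05 kW
Q_in = 3.2826e+05 kW


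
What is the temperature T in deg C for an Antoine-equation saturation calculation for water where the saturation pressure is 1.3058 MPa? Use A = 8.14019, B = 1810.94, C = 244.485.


T = B / (A - log10(P_sat * 760 / 0.101325)) - C
T = 1810.94 / (8.14019 - log10(1.3058 * 760 / 0.101325)) - 244.485
T = 191.97 deg C


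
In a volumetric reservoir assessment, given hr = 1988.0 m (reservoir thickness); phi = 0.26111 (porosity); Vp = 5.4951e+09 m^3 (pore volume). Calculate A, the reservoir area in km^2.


A = Vp / (1e6 * hr * phi)
A = 5.4951e+09 / (1e6 * 1988.0 * 0.26111)
A = 10.586 km^2


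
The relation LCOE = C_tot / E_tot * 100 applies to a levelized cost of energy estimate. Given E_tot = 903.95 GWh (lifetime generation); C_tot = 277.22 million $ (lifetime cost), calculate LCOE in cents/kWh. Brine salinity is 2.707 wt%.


LCOE = C_tot / E_tot * 100
LCOE = 277.22 / 903.95 * 100
LCOE = 30.668 cents/kWh


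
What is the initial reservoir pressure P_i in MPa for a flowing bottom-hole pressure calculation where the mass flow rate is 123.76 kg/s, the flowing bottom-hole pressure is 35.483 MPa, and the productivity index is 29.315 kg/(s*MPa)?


P_i = P_wf + mdot / PI
P_i = 35.483 + 123.76 / 29.315
P_i = 39.705 MPa


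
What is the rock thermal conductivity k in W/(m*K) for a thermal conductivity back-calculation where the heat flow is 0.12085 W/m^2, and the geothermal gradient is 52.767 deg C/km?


k = q / (grad / 1000)
k = 0.12085 / (52.767 / 1000)
k = 2.2903 W/(m*K)


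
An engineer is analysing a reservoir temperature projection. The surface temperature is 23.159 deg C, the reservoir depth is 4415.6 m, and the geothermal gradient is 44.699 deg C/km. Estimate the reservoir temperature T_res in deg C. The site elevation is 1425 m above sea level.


T_res = T_surf + grad * d / 1000
T_res = 23.159 + 44.699 * 4415.6 / 1000
T_res = 220.53 deg C


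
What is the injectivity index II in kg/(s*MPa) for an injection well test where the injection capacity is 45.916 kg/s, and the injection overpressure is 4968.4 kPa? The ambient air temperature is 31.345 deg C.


II = mdot * 1000 / dP
II = 45.916 * 1000 / 4968.4
II = 9.2416 kg/(s*MPa)


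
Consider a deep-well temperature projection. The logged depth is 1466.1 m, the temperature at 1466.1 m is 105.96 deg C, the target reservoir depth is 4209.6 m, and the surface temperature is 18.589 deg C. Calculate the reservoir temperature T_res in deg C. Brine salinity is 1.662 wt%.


Step 1: grad = (T_d1 - T_surf)/d1 * 1000 = (105.96 - 18.589)/1466.1 * 1000 = 59.59416 deg C/km
Step 2: T_res = T_surf + grad*d2/1000 = 18.589 + 59.59416*4209.6/1000 = 269.46 deg C
T_res = 269.46 deg C


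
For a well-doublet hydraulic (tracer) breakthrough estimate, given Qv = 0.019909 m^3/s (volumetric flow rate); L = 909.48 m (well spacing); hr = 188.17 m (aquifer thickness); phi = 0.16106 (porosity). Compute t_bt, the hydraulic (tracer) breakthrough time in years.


t_bt = pi * hr * phi * L^2 / (3 * Qv) / (365.25*86400)
t_bt = pi * 188.17 * 0.16106 * 909.48^2 / (3 * 0.019909) / (365.25*86400)
t_bt = 41.783 years


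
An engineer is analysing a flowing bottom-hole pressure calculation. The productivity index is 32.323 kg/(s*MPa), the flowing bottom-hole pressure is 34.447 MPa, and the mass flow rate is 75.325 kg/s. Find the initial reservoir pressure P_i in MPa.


P_i = P_wf + mdot / PI
P_i = 34.447 + 75.325 / 32.323
P_i = 36.777 MPa


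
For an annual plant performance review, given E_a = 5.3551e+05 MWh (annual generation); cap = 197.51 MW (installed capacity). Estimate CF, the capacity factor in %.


CF = E_a / (cap * 8760) * 100
CF = 5.3551e+05 / (197.51 * 8760) * 100
CF = 30.951 %


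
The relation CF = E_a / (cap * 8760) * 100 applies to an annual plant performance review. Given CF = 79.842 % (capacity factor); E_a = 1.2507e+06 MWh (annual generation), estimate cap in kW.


cap = E_a / (CF/100 * 8760)
cap = 1.2507e+06 / (79.842/100 * 8760)
cap = 178.8206 MW
Convert: 178.8206 MW * 1000.0 = 1.7882e+05 kW
cap = 1.7882e+05 kW


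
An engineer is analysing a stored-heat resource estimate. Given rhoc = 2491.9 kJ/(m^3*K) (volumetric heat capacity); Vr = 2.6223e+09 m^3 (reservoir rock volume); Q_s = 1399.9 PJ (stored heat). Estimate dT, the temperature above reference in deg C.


dT = Q_s * 1e12 / (Vr * rhoc)
dT = 1399.9 * 1e12 / (2.6223e+09 * 2491.9)
dT = 214.2318 K
Convert (temperature difference, 1 K = 1 deg C): 214.2318 K = 214.2318 deg C
dT = 214.23 deg C


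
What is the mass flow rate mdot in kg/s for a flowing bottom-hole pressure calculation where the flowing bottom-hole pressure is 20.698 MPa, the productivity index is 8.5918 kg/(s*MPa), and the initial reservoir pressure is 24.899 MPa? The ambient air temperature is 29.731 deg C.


mdot = (P_i - P_wf) * PI
mdot = (24.899 - 20.698) * 8.5918
mdot = 36.094 kg/s


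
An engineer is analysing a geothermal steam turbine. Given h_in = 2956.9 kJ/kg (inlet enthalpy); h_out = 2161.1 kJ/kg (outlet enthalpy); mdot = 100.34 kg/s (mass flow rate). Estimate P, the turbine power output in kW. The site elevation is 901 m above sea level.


P = mdot * (h_in - h_out) / 1000
P = 100.34 * (2956.9 - 2161.1) / 1000
P = 79.85057 MW
Convert: 79.85057 MW * 1000.0 = 79851 kW
P = 79851 kW
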